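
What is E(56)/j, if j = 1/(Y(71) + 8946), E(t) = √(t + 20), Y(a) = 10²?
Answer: 18092*√19 ≈ 78861.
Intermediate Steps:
Y(a) = 100
E(t) = √(20 + t)
j = 1/9046 (j = 1/(100 + 8946) = 1/9046 ≈ 0.00011055)
E(56)/j = √(20 + 56)/(1/9046) = √76*9046 = (2*√19)*9046 = 18092*√19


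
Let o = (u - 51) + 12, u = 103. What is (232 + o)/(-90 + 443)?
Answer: 296/353 ≈ 0.83853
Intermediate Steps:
o = 64 (o = (103 - 51) + 12 = 52 + 12 = 64)
(232 + o)/(-90 + 443) = (232 + 64)/(-90 + 443) = 296/353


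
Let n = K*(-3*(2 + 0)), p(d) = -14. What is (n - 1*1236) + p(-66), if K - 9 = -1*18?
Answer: -1196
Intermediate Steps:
K = -9 (K = 9 - 1*18 = 9 - 18 = -9)
n = 54 (n = -(-27)*(2 + 0) = -(-27)*2 = -9*(-6) = 54)
(n - 1*1236) + p(-66) = (54 - 1*1236) - 14 = (54 - 1236) - 14 = -1182 - 14 = -1196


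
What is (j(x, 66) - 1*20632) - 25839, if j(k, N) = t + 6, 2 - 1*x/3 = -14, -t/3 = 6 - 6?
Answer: -46465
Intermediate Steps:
t = 0 (t = -3*(6 - 6) = -3*0 = 0)
x = 48 (x = 6 - 3*(-14) = 6 + 42 = 48)
j(k, N) = 6 (j(k, N) = 0 + 6 = 6)
(j(x, 66) - 1*20632) - 25839 = (6 - 1*20632) - 25839 = (6 - 20632) - 25839 = -20626 - 25839 = -46465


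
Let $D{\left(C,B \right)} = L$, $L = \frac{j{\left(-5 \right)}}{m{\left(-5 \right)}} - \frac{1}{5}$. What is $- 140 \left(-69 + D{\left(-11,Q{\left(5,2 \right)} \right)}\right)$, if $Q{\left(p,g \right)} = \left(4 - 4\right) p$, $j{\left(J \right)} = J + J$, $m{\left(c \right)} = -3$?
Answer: $\frac{27664}{3} \approx 9221.3$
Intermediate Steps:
$j{\left(J \right)} = 2 J$
$Q{\left(p,g \right)} = 0$ ($Q{\left(p,g \right)} = 0 p = 0$)
$L = \frac{47}{15}$ ($L = \frac{2 \left(-5\right)}{-3} - \frac{1}{5} = \left(-10\right) \left(- \frac{1}{3}\right) - \frac{1}{5} = \frac{10}{3} - \frac{1}{5} = \frac{47}{15} \approx 3.1333$)
$D{\left(C,B \right)} = \frac{47}{15}$
$- 140 \left(-69 + D{\left(-11,Q{\left(5,2 \right)} \right)}\right) = - 140 \left(-69 + \frac{47}{15}\right) = \left(-140\right) \left(- \frac{988}{15}\right) = \frac{27664}{3}$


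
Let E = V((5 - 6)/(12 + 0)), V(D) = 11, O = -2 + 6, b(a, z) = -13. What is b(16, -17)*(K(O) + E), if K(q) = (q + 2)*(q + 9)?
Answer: -1157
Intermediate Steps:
O = 4
K(q) = (2 + q)*(9 + q)
E = 11
b(16, -17)*(K(O) + E) = -13*((18 + 4² + 11*4) + 11) = -13*((18 + 16 + 44) + 11) = -13*(78 + 11) = -13*89 = -1157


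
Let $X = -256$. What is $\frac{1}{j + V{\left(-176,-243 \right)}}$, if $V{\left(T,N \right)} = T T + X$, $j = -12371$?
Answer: $\frac{1}{18349} \approx 5.4499 \cdot 10^{-5}$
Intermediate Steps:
$V{\left(T,N \right)} = -256 + T^{2}$ ($V{\left(T,N \right)} = T T - 256 = T^{2} - 256 = -256 + T^{2}$)
$\frac{1}{j + V{\left(-176,-243 \right)}} = \frac{1}{-12371 - \left(256 - \left(-176\right)^{2}\right)} = \frac{1}{-12371 + \left(-256 + 30976\right)} = \frac{1}{-12371 + 30720} = \frac{1}{18349}$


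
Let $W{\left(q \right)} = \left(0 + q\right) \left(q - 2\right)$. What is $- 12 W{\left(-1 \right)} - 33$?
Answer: $-69$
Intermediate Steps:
$W{\left(q \right)} = q \left(-2 + q\right)$
$- 12 W{\left(-1 \right)} - 33 = - 12 \left(- (-2 - 1)\right) - 33 = - 12 \left(\left(-1\right) \left(-3\right)\right) - 33 = \left(-12\right) 3 - 33 = -36 - 33 = -69$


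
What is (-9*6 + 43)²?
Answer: 121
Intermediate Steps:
(-9*6 + 43)² = (-54 + 43)² = (-11)² = 121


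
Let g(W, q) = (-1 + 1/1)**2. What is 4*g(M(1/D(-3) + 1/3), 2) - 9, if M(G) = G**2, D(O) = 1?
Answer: -9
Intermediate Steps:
g(W, q) = 0 (g(W, q) = (-1 + 1)**2 = 0**2 = 0)
4*g(M(1/D(-3) + 1/3), 2) - 9 = 4*0 - 9 = 0 - 9 = -9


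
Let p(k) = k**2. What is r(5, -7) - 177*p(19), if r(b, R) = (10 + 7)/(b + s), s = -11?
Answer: -383399/6 ≈ -63900.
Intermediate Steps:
r(b, R) = 17/(-11 + b) (r(b, R) = (10 + 7)/(b - 11) = 17/(-11 + b))
r(5, -7) - 177*p(19) = 17/(-11 + 5) - 177*19**2 = 17/(-6) - 177*361 = 17*(-1/6) - 63897 = -17/6 - 63897 = -383399/6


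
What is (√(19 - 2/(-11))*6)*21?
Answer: 126*√2321/11 ≈ 551.84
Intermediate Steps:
(√(19 - 2/(-11))*6)*21 = (√(19 - 2*(-1/11))*6)*21 = (√(19 + 2/11)*6)*21 = (√(211/11)*6)*21 = ((√2321/11)*6)*21 = (6*√2321/11)*21 = 126*√2321/11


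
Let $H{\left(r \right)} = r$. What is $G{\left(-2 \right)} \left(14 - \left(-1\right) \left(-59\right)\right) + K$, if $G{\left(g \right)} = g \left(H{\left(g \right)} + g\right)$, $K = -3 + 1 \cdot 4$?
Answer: $-359$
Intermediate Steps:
$K = 1$ ($K = -3 + 4 = 1$)
$G{\left(g \right)} = 2 g^{2}$ ($G{\left(g \right)} = g \left(g + g\right) = g 2 g = 2 g^{2}$)
$G{\left(-2 \right)} \left(14 - \left(-1\right) \left(-59\right)\right) + K = 2 \left(-2\right)^{2} \left(14 - \left(-1\right) \left(-59\right)\right) + 1 = 2 \cdot 4 \left(14 - 59\right) + 1 = 8 \left(14 - 59\right) + 1 = 8 \left(-45\right) + 1 = -360 + 1 = -359$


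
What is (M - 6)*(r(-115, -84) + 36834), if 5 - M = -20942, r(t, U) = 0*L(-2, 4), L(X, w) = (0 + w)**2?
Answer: 771340794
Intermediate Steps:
L(X, w) = w**2
r(t, U) = 0 (r(t, U) = 0*4**2 = 0*16 = 0)
M = 20947 (M = 5 - 1*(-20942) = 5 + 20942 = 20947)
(M - 6)*(r(-115, -84) + 36834) = (20947 - 6)*(0 + 36834) = 20941*36834 = 771340794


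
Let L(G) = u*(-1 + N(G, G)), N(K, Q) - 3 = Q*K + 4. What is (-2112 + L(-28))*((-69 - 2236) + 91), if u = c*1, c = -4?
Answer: 11672208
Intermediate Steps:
u = -4 (u = -4*1 = -4)
N(K, Q) = 7 + K*Q (N(K, Q) = 3 + (Q*K + 4) = 3 + (K*Q + 4) = 3 + (4 + K*Q) = 7 + K*Q)
L(G) = -24 - 4*G² (L(G) = -4*(-1 + (7 + G*G)) = -4*(-1 + (7 + G²)) = -4*(6 + G²) = -24 - 4*G²)
(-2112 + L(-28))*((-69 - 2236) + 91) = (-2112 + (-24 - 4*(-28)²))*((-69 - 2236) + 91) = (-2112 + (-24 - 4*784))*(-2305 + 91) = (-2112 + (-24 - 3136))*(-2214) = (-2112 - 3160)*(-2214) = -5272*(-2214) = 11672208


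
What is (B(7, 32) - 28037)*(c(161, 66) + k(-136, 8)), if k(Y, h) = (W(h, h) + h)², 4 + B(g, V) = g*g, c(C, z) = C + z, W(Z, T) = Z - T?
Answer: -8145672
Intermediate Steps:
B(g, V) = -4 + g² (B(g, V) = -4 + g*g = -4 + g²)
k(Y, h) = h² (k(Y, h) = ((h - h) + h)² = (0 + h)² = h²)
(B(7, 32) - 28037)*(c(161, 66) + k(-136, 8)) = ((-4 + 7²) - 28037)*((161 + 66) + 8²) = ((-4 + 49) - 28037)*(227 + 64) = (45 - 28037)*291 = -27992*291 = -8145672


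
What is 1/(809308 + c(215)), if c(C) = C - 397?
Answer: 1/809126 ≈ 1.2359e-6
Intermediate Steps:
c(C) = -397 + C
1/(809308 + c(215)) = 1/(809308 + (-397 + 215)) = 1/(809308 - 182) = 1/809126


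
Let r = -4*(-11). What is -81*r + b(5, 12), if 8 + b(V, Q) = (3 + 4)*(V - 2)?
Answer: -3551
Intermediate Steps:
b(V, Q) = -22 + 7*V (b(V, Q) = -8 + (3 + 4)*(V - 2) = -8 + 7*(-2 + V) = -8 + (-14 + 7*V) = -22 + 7*V)
r = 44
-81*r + b(5, 12) = -81*44 + (-22 + 7*5) = -3564 + (-22 + 35) = -3564 + 13 = -3551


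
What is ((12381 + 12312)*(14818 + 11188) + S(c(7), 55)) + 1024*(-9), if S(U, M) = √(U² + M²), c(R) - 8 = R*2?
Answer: 642156942 + 11*√29 ≈ 6.4216e+8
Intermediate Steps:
c(R) = 8 + 2*R (c(R) = 8 + R*2 = 8 + 2*R)
S(U, M) = √(M² + U²)
((12381 + 12312)*(14818 + 11188) + S(c(7), 55)) + 1024*(-9) = ((12381 + 12312)*(14818 + 11188) + √(55² + (8 + 2*7)²)) + 1024*(-9) = (24693*26006 + √(3025 + (8 + 14)²)) - 9216 = (642166158 + √(3025 + 22²)) - 9216 = (642166158 + √(3025 + 484)) - 9216 = (642166158 + √3509) - 9216 = (642166158 + 11*√29) - 9216 = 642156942 + 11*√29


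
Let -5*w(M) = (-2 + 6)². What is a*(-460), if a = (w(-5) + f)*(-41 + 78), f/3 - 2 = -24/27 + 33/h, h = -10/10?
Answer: 5048132/3 ≈ 1.6827e+6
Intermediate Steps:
w(M) = -16/5 (w(M) = -(-2 + 6)²/5 = -⅕*4² = -⅕*16 = -16/5)
h = -1 (h = -10*⅒ = -1)
f = -287/3 (f = 6 + 3*(-24/27 + 33/(-1)) = 6 + 3*(-24*1/27 + 33*(-1)) = 6 + 3*(-8/9 - 33) = 6 + 3*(-305/9) = 6 - 305/3 = -287/3 ≈ -95.667)
a = -54871/15 (a = (-16/5 - 287/3)*(-41 + 78) = -1483/15*37 = -54871/15 ≈ -3658.1)
a*(-460) = -54871/15*(-460) = 5048132/3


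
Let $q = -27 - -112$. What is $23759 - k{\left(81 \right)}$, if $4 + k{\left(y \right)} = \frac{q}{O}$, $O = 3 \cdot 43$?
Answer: $\frac{3065342}{129} \approx 23762.0$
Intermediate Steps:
$q = 85$ ($q = -27 + 112 = 85$)
$O = 129$
$k{\left(y \right)} = - \frac{431}{129}$ ($k{\left(y \right)} = -4 + \frac{85}{129} = - \frac{431}{129}$)
$23759 - k{\left(81 \right)} = 23759 - - \frac{431}{129} = 23759 + \frac{431}{129} = \frac{3065342}{129}$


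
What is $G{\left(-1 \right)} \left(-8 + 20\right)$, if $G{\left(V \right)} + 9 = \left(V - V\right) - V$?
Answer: $-96$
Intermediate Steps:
$G{\left(V \right)} = -9 - V$ ($G{\left(V \right)} = -9 + \left(\left(V - V\right) - V\right) = -9 + \left(0 - V\right) = -9 - V$)
$G{\left(-1 \right)} \left(-8 + 20\right) = \left(-9 - -1\right) \left(-8 + 20\right) = \left(-9 + 1\right) 12 = \left(-8\right) 12 = -96$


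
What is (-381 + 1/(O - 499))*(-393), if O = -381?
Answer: 131765433/880 ≈ 1.4973e+5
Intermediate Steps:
(-381 + 1/(O - 499))*(-393) = (-381 + 1/(-381 - 499))*(-393) = (-381 + 1/(-880))*(-393) = (-381 - 1/880)*(-393) = -335281/880*(-393) = 131765433/880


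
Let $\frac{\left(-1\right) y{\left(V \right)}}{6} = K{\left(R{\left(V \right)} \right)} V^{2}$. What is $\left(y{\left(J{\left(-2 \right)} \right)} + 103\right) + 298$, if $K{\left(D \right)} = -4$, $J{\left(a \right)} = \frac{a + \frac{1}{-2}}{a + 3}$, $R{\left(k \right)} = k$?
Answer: $551$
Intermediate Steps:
$J{\left(a \right)} = \frac{- \frac{1}{2} + a}{3 + a}$ ($J{\left(a \right)} = \frac{a - \frac{1}{2}}{3 + a} = \frac{- \frac{1}{2} + a}{3 + a}$)
$y{\left(V \right)} = 24 V^{2}$ ($y{\left(V \right)} = - 6 \left(- 4 V^{2}\right) = 24 V^{2}$)
$\left(y{\left(J{\left(-2 \right)} \right)} + 103\right) + 298 = \left(24 \left(\frac{- \frac{1}{2} - 2}{3 - 2}\right)^{2} + 103\right) + 298 = \left(24 \left(1^{-1} \left(- \frac{5}{2}\right)\right)^{2} + 103\right) + 298 = \left(24 \left(1 \left(- \frac{5}{2}\right)\right)^{2} + 103\right) + 298 = \left(24 \left(- \frac{5}{2}\right)^{2} + 103\right) + 298 = \left(24 \cdot \frac{25}{4} + 103\right) + 298 = \left(150 + 103\right) + 298 = 253 + 298 = 551$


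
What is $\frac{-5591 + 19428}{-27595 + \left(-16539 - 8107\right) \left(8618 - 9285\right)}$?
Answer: $\frac{13837}{16411287} \approx 0.00084314$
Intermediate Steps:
$\frac{-5591 + 19428}{-27595 + \left(-16539 - 8107\right) \left(8618 - 9285\right)} = \frac{13837}{-27595 - -16438882} = \frac{13837}{-27595 + 16438882} = \frac{13837}{16411287}$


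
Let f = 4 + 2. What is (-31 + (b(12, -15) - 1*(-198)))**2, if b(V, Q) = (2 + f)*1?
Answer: 30625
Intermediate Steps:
f = 6
b(V, Q) = 8 (b(V, Q) = (2 + 6)*1 = 8*1 = 8)
(-31 + (b(12, -15) - 1*(-198)))**2 = (-31 + (8 - 1*(-198)))**2 = (-31 + (8 + 198))**2 = (-31 + 206)**2 = 175**2 = 30625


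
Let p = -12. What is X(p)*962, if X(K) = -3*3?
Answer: -8658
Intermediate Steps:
X(K) = -9
X(p)*962 = -9*962 = -8658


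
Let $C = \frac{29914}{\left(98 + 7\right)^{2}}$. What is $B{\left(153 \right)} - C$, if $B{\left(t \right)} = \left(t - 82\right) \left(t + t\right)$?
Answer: $\frac{239499236}{11025} \approx 21723.0$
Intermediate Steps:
$B{\left(t \right)} = 2 t \left(-82 + t\right)$ ($B{\left(t \right)} = \left(-82 + t\right) 2 t = 2 t \left(-82 + t\right)$)
$C = \frac{29914}{11025}$ ($C = \frac{29914}{105^{2}} = \frac{29914}{11025} \approx 2.7133$)
$B{\left(153 \right)} - C = 2 \cdot 153 \left(-82 + 153\right) - \frac{29914}{11025} = 2 \cdot 153 \cdot 71 - \frac{29914}{11025} = 21726 - \frac{29914}{11025} = \frac{239499236}{11025}$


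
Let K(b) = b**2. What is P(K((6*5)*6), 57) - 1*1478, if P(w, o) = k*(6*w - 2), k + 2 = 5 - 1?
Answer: 387318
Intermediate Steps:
k = 2 (k = -2 + (5 - 1) = -2 + 4 = 2)
P(w, o) = -4 + 12*w (P(w, o) = 2*(6*w - 2) = 2*(-2 + 6*w) = -4 + 12*w)
P(K((6*5)*6), 57) - 1*1478 = (-4 + 12*((6*5)*6)**2) - 1*1478 = (-4 + 12*(30*6)**2) - 1478 = (-4 + 12*180**2) - 1478 = (-4 + 12*32400) - 1478 = (-4 + 388800) - 1478 = 388796 - 1478 = 387318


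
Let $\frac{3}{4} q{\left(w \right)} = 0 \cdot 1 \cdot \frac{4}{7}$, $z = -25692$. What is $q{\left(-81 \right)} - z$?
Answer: $25692$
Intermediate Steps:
$q{\left(w \right)} = 0$ ($q{\left(w \right)} = \frac{4 \cdot 0 \cdot 1 \cdot \frac{4}{7}}{3} = \frac{4 \cdot 0 \cdot 4 \cdot \frac{1}{7}}{3} = \frac{4 \cdot 0 \cdot \frac{4}{7}}{3} = \frac{4}{3} \cdot 0 = 0$)
$q{\left(-81 \right)} - z = 0 - -25692 = 0 + 25692 = 25692$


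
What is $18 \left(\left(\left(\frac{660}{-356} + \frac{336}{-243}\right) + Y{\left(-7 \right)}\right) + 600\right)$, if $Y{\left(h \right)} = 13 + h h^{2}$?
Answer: $\frac{3846194}{801} \approx 4801.7$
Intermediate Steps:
$Y{\left(h \right)} = 13 + h^{3}$
$18 \left(\left(\left(\frac{660}{-356} + \frac{336}{-243}\right) + Y{\left(-7 \right)}\right) + 600\right) = 18 \left(\left(\left(\frac{660}{-356} + \frac{336}{-243}\right) + \left(13 + \left(-7\right)^{3}\right)\right) + 600\right) = 18 \left(\left(\left(660 \left(- \frac{1}{356}\right) + 336 \left(- \frac{1}{243}\right)\right) + \left(13 - 343\right)\right) + 600\right) = 18 \left(\left(\left(- \frac{165}{89} - \frac{112}{81}\right) - 330\right) + 600\right) = 18 \left(\left(- \frac{23333}{7209} - 330\right) + 600\right) = 18 \left(- \frac{2402303}{7209} + 600\right) = 18 \cdot \frac{1923097}{7209} = \frac{3846194}{801}$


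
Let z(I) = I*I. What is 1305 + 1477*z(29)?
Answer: 1243462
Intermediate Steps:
z(I) = I²
1305 + 1477*z(29) = 1305 + 1477*29² = 1305 + 1477*841 = 1305 + 1242157 = 1243462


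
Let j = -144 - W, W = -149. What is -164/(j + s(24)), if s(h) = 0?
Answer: -164/5 ≈ -32.800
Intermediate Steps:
j = 5 (j = -144 - 1*(-149) = -144 + 149 = 5)
-164/(j + s(24)) = -164/(5 + 0) = -164/5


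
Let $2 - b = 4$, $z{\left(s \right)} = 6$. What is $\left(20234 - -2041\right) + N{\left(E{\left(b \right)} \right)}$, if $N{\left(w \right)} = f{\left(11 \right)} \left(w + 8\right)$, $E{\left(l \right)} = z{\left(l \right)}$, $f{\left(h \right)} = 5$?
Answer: $22345$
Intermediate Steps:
$b = -2$ ($b = 2 - 4 = -2$)
$E{\left(l \right)} = 6$
$N{\left(w \right)} = 40 + 5 w$ ($N{\left(w \right)} = 5 \left(w + 8\right) = 5 \left(8 + w\right) = 40 + 5 w$)
$\left(20234 - -2041\right) + N{\left(E{\left(b \right)} \right)} = \left(20234 - -2041\right) + \left(40 + 5 \cdot 6\right) = \left(20234 + \left(-7770 + 9811\right)\right) + \left(40 + 30\right) = \left(20234 + 2041\right) + 70 = 22275 + 70 = 22345$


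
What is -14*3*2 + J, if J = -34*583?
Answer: -19906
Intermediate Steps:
J = -19822
-14*3*2 + J = -14*3*2 - 19822 = -42*2 - 19822 = -84 - 19822 = -19906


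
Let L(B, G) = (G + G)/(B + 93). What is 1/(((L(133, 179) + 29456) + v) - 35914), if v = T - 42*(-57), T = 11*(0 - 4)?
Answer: -113/464025 ≈ -0.00024352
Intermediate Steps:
T = -44 (T = 11*(-4) = -44)
L(B, G) = 2*G/(93 + B) (L(B, G) = (2*G)/(93 + B) = 2*G/(93 + B))
v = 2350 (v = -44 - 42*(-57) = -44 + 2394 = 2350)
1/(((L(133, 179) + 29456) + v) - 35914) = 1/(((2*179/(93 + 133) + 29456) + 2350) - 35914) = 1/(((2*179/226 + 29456) + 2350) - 35914) = 1/(((2*179*(1/226) + 29456) + 2350) - 35914) = 1/(((179/113 + 29456) + 2350) - 35914) = 1/((3328707/113 + 2350) - 35914) = 1/(3594257/113 - 35914) = 1/(-464025/113) = -113/464025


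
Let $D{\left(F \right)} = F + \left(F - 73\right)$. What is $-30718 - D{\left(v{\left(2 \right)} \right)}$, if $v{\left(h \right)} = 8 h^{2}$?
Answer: $-30709$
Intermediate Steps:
$D{\left(F \right)} = -73 + 2 F$ ($D{\left(F \right)} = F + \left(-73 + F\right) = -73 + 2 F$)
$-30718 - D{\left(v{\left(2 \right)} \right)} = -30718 - \left(-73 + 2 \cdot 8 \cdot 2^{2}\right) = -30718 - \left(-73 + 2 \cdot 8 \cdot 4\right) = -30718 - \left(-73 + 2 \cdot 32\right) = -30718 - \left(-73 + 64\right) = -30718 - -9 = -30718 + 9 = -30709$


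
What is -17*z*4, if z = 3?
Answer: -204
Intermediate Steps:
-17*z*4 = -17*3*4 = -51*4 = -204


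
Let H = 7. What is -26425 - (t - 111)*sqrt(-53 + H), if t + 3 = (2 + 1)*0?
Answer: -26425 + 114*I*sqrt(46) ≈ -26425.0 + 773.19*I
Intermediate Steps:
t = -3 (t = -3 + (2 + 1)*0 = -3 + 3*0 = -3 + 0 = -3)
-26425 - (t - 111)*sqrt(-53 + H) = -26425 - (-3 - 111)*sqrt(-53 + 7) = -26425 - (-114)*sqrt(-46) = -26425 - (-114)*I*sqrt(46) = -26425 + 114*I*sqrt(46)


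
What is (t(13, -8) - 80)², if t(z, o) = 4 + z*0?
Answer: 5776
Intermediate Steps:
t(z, o) = 4 (t(z, o) = 4 + 0 = 4)
(t(13, -8) - 80)² = (4 - 80)² = (-76)² = 5776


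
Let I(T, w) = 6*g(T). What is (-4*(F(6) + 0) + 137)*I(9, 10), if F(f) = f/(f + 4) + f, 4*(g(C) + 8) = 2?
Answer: -4977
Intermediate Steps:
g(C) = -15/2 (g(C) = -8 + (¼)*2 = -8 + ½ = -15/2)
F(f) = f + f/(4 + f) (F(f) = f/(4 + f) + f = f + f/(4 + f))
I(T, w) = -45 (I(T, w) = 6*(-15/2) = -45)
(-4*(F(6) + 0) + 137)*I(9, 10) = (-4*(6*(5 + 6)/(4 + 6) + 0) + 137)*(-45) = (-4*(6*11/10 + 0) + 137)*(-45) = (-4*(6*(⅒)*11 + 0) + 137)*(-45) = (-4*(33/5 + 0) + 137)*(-45) = (-4*33/5 + 137)*(-45) = (-132/5 + 137)*(-45) = (553/5)*(-45) = -4977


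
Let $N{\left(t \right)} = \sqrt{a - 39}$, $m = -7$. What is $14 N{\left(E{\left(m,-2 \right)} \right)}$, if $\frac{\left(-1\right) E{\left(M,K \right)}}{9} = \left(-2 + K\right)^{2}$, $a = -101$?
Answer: $28 i \sqrt{35} \approx 165.65 i$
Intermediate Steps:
$E{\left(M,K \right)} = - 9 \left(-2 + K\right)^{2}$
$N{\left(t \right)} = 2 i \sqrt{35}$ ($N{\left(t \right)} = \sqrt{-101 - 39} = \sqrt{-140} = 2 i \sqrt{35}$)
$14 N{\left(E{\left(m,-2 \right)} \right)} = 14 \cdot 2 i \sqrt{35} = 28 i \sqrt{35}$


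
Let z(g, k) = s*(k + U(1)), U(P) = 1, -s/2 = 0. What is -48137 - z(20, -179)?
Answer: -48137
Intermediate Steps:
s = 0 (s = -2*0 = 0)
z(g, k) = 0 (z(g, k) = 0*(k + 1) = 0*(1 + k) = 0)
-48137 - z(20, -179) = -48137 - 1*0 = -48137 + 0 = -48137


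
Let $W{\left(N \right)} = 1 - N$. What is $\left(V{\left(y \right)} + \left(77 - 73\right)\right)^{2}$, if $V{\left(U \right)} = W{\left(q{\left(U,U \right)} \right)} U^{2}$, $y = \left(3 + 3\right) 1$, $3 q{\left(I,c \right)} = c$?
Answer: $1024$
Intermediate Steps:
$q{\left(I,c \right)} = \frac{c}{3}$
$y = 6$ ($y = 6 \cdot 1 = 6$)
$V{\left(U \right)} = U^{2} \left(1 - \frac{U}{3}\right)$ ($V{\left(U \right)} = \left(1 - \frac{U}{3}\right) U^{2} = U^{2} \left(1 - \frac{U}{3}\right)$)
$\left(V{\left(y \right)} + \left(77 - 73\right)\right)^{2} = \left(\frac{6^{2} \left(3 - 6\right)}{3} + \left(77 - 73\right)\right)^{2} = \left(\frac{1}{3} \cdot 36 \left(3 - 6\right) + 4\right)^{2} = \left(\frac{1}{3} \cdot 36 \left(-3\right) + 4\right)^{2} = \left(-36 + 4\right)^{2} = \left(-32\right)^{2} = 1024$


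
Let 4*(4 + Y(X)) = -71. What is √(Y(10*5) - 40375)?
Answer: I*√161587/2 ≈ 200.99*I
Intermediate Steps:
Y(X) = -87/4 (Y(X) = -4 + (¼)*(-71) = -4 - 71/4 = -87/4)
√(Y(10*5) - 40375) = √(-87/4 - 40375) = √(-161587/4) = I*√161587/2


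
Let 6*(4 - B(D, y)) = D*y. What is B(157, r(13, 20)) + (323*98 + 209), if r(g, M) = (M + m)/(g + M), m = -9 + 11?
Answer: 286646/9 ≈ 31850.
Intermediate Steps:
m = 2
r(g, M) = (2 + M)/(M + g) (r(g, M) = (M + 2)/(g + M) = (2 + M)/(M + g))
B(D, y) = 4 - D*y/6
B(157, r(13, 20)) + (323*98 + 209) = (4 - ⅙*157*(2 + 20)/(20 + 13)) + (323*98 + 209) = (4 - ⅙*157*22/33) + (31654 + 209) = (4 - ⅙*157*(1/33)*22) + 31863 = (4 - ⅙*157*⅔) + 31863 = (4 - 157/9) + 31863 = -121/9 + 31863 = 286646/9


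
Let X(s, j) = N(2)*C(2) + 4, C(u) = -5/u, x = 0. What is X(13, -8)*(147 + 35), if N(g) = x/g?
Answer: 728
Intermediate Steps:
N(g) = 0 (N(g) = 0/g = 0)
X(s, j) = 4 (X(s, j) = 0*(-5/2) + 4 = 0 + 4 = 4)
X(13, -8)*(147 + 35) = 4*(147 + 35) = 4*182 = 728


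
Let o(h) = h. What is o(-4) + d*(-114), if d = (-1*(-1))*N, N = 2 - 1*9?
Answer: 794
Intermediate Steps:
N = -7 (N = 2 - 9 = -7)
d = -7 (d = -1*(-1)*(-7) = 1*(-7) = -7)
o(-4) + d*(-114) = -4 - 7*(-114) = -4 + 798 = 794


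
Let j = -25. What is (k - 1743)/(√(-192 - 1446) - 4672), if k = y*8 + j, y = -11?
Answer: 4335616/10914611 + 2784*I*√182/10914611 ≈ 0.39723 + 0.0034411*I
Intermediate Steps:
k = -113 (k = -11*8 - 25 = -88 - 25 = -113)
(k - 1743)/(√(-192 - 1446) - 4672) = (-113 - 1743)/(√(-192 - 1446) - 4672) = -1856/(√(-1638) - 4672) = -1856/(3*I*√182 - 4672) = -1856/(-4672 + 3*I*√182)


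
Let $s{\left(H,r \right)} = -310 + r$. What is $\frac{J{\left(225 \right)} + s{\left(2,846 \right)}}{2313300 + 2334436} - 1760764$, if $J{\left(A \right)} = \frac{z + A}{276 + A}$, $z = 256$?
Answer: $- \frac{4099966681113287}{2328515736} \approx -1.7608 \cdot 10^{6}$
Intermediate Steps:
$J{\left(A \right)} = \frac{256 + A}{276 + A}$
$\frac{J{\left(225 \right)} + s{\left(2,846 \right)}}{2313300 + 2334436} - 1760764 = \frac{\frac{256 + 225}{276 + 225} + \left(-310 + 846\right)}{2313300 + 2334436} - 1760764 = \frac{\frac{1}{501} \cdot 481 + 536}{4647736} - 1760764 = \left(\frac{1}{501} \cdot 481 + 536\right) \frac{1}{4647736} - 1760764 = \left(\frac{481}{501} + 536\right) \frac{1}{4647736} - 1760764 = \frac{269017}{501} \cdot \frac{1}{4647736} - 1760764 = \frac{269017}{2328515736} - 1760764 = - \frac{4099966681113287}{2328515736}$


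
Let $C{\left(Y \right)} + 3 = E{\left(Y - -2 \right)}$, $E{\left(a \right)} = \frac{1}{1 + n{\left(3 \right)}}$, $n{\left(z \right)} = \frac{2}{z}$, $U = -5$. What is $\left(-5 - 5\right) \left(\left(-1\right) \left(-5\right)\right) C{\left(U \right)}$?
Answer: $120$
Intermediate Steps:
$E{\left(a \right)} = \frac{3}{5}$ ($E{\left(a \right)} = \frac{1}{1 + \frac{2}{3}} = \frac{1}{\frac{5}{3}} = \frac{3}{5}$)
$C{\left(Y \right)} = - \frac{12}{5}$ ($C{\left(Y \right)} = -3 + \frac{3}{5} = - \frac{12}{5}$)
$\left(-5 - 5\right) \left(\left(-1\right) \left(-5\right)\right) C{\left(U \right)} = \left(-5 - 5\right) \left(\left(-1\right) \left(-5\right)\right) \left(- \frac{12}{5}\right) = \left(-10\right) 5 \left(- \frac{12}{5}\right) = \left(-50\right) \left(- \frac{12}{5}\right) = 120$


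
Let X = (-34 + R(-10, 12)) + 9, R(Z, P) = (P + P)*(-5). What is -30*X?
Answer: 4350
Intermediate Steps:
R(Z, P) = -10*P (R(Z, P) = (2*P)*(-5) = -10*P)
X = -145 (X = (-34 - 10*12) + 9 = (-34 - 120) + 9 = -154 + 9 = -145)
-30*X = -30*(-145) = 4350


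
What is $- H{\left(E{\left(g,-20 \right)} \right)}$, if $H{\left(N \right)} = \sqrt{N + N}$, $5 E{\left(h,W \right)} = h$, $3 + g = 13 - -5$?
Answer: $- \sqrt{6} \approx -2.4495$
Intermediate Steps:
$g = 15$ ($g = -3 + \left(13 - -5\right) = -3 + \left(13 + 5\right) = -3 + 18 = 15$)
$E{\left(h,W \right)} = \frac{h}{5}$
$H{\left(N \right)} = \sqrt{2} \sqrt{N}$ ($H{\left(N \right)} = \sqrt{2 N} = \sqrt{2} \sqrt{N}$)
$- H{\left(E{\left(g,-20 \right)} \right)} = - \sqrt{2} \sqrt{\frac{1}{5} \cdot 15} = - \sqrt{2} \sqrt{3} = - \sqrt{6}$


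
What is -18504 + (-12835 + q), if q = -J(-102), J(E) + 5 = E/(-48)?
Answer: -250689/8 ≈ -31336.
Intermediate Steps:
J(E) = -5 - E/48 (J(E) = -5 + E/(-48) = -5 - E/48)
q = 23/8 (q = -(-5 - 1/48*(-102)) = -(-5 + 17/8) = -1*(-23/8) = 23/8 ≈ 2.8750)
-18504 + (-12835 + q) = -18504 + (-12835 + 23/8) = -18504 - 102657/8 = -250689/8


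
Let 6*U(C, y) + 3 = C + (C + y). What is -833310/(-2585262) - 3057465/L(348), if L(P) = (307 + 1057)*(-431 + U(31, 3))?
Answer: 4191246235095/741697879736 ≈ 5.6509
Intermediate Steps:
U(C, y) = -1/2 + C/3 + y/6 (U(C, y) = -1/2 + (C + (C + y))/6 = -1/2 + (y + 2*C)/6 = -1/2 + (C/3 + y/6) = -1/2 + C/3 + y/6)
L(P) = -1721368/3 (L(P) = (307 + 1057)*(-431 + (-1/2 + (1/3)*31 + (1/6)*3)) = 1364*(-431 + (-1/2 + 31/3 + 1/2)) = 1364*(-431 + 31/3) = 1364*(-1262/3) = -1721368/3)
-833310/(-2585262) - 3057465/L(348) = -833310/(-2585262) - 3057465/(-1721368/3) = -833310*(-1/2585262) - 3057465*(-3/1721368) = 138885/430877 + 9172395/1721368 = 4191246235095/741697879736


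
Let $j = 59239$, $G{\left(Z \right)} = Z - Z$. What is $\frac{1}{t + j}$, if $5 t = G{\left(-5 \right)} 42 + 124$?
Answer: $\frac{5}{296319} \approx 1.6874 \cdot 10^{-5}$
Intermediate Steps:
$G{\left(Z \right)} = 0$
$t = \frac{124}{5}$ ($t = \frac{0 \cdot 42 + 124}{5} = \frac{0 + 124}{5} = \frac{1}{5} \cdot 124 = \frac{124}{5} \approx 24.8$)
$\frac{1}{t + j} = \frac{1}{\frac{124}{5} + 59239} = \frac{1}{\frac{296319}{5}} = \frac{5}{296319}$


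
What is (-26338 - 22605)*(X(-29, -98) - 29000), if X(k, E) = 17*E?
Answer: 1500886038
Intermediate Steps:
(-26338 - 22605)*(X(-29, -98) - 29000) = (-26338 - 22605)*(17*(-98) - 29000) = -48943*(-1666 - 29000) = -48943*(-30666) = 1500886038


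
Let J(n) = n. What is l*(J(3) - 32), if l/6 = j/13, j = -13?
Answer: 174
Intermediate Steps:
l = -6 (l = 6*(-13/13) = 6*(-13*1/13) = 6*(-1) = -6)
l*(J(3) - 32) = -6*(3 - 32) = -6*(-29) = 174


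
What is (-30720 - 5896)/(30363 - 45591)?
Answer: 9154/3807 ≈ 2.4045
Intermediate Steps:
(-30720 - 5896)/(30363 - 45591) = -36616/(-15228) = -36616*(-1/15228) = 9154/3807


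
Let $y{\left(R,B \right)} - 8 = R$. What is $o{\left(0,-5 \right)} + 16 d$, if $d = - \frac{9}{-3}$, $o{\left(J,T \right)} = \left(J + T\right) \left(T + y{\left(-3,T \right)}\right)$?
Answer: $48$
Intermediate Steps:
$y{\left(R,B \right)} = 8 + R$
$o{\left(J,T \right)} = \left(5 + T\right) \left(J + T\right)$ ($o{\left(J,T \right)} = \left(J + T\right) \left(T + \left(8 - 3\right)\right) = \left(J + T\right) \left(T + 5\right) = \left(J + T\right) \left(5 + T\right) = \left(5 + T\right) \left(J + T\right)$)
$d = 3$ ($d = \left(-9\right) \left(- \frac{1}{3}\right) = 3$)
$o{\left(0,-5 \right)} + 16 d = \left(\left(-5\right)^{2} + 5 \cdot 0 + 5 \left(-5\right) + 0 \left(-5\right)\right) + 16 \cdot 3 = \left(25 + 0 - 25 + 0\right) + 48 = 0 + 48 = 48$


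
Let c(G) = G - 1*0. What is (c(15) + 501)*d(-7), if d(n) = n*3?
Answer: -10836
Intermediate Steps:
c(G) = G (c(G) = G + 0 = G)
d(n) = 3*n
(c(15) + 501)*d(-7) = (15 + 501)*(3*(-7)) = 516*(-21) = -10836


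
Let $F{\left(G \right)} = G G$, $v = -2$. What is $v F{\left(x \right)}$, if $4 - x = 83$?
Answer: $-12482$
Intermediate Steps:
$x = -79$ ($x = 4 - 83 = -79$)
$F{\left(G \right)} = G^{2}$
$v F{\left(x \right)} = - 2 \left(-79\right)^{2} = \left(-2\right) 6241 = -12482$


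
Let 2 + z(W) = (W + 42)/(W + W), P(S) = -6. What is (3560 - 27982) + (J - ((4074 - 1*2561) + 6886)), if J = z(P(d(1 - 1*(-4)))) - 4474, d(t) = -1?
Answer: -37300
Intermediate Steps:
z(W) = -2 + (42 + W)/(2*W) (z(W) = -2 + (W + 42)/(W + W) = -2 + (42 + W)/((2*W)) = -2 + (42 + W)*(1/(2*W)) = -2 + (42 + W)/(2*W))
J = -4479 (J = (-3/2 + 21/(-6)) - 4474 = (-3/2 + 21*(-1/6)) - 4474 = (-3/2 - 7/2) - 4474 = -5 - 4474 = -4479)
(3560 - 27982) + (J - ((4074 - 1*2561) + 6886)) = (3560 - 27982) + (-4479 - ((4074 - 1*2561) + 6886)) = -24422 + (-4479 - ((4074 - 2561) + 6886)) = -24422 + (-4479 - (1513 + 6886)) = -24422 + (-4479 - 1*8399) = -24422 + (-4479 - 8399) = -24422 - 12878 = -37300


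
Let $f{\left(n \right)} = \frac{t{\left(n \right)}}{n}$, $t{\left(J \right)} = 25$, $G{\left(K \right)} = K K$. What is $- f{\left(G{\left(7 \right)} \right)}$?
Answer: $- \frac{25}{49} \approx -0.5102$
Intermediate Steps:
$G{\left(K \right)} = K^{2}$
$f{\left(n \right)} = \frac{25}{n}$
$- f{\left(G{\left(7 \right)} \right)} = - \frac{25}{7^{2}} = - \frac{25}{49}$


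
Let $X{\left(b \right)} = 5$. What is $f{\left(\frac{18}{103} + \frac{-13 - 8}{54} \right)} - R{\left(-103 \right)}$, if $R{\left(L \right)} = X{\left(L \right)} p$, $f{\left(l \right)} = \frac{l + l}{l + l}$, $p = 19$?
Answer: $-94$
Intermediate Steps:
$f{\left(l \right)} = 1$ ($f{\left(l \right)} = \frac{2 l}{2 l} = 2 l \frac{1}{2 l} = 1$)
$R{\left(L \right)} = 95$ ($R{\left(L \right)} = 5 \cdot 19 = 95$)
$f{\left(\frac{18}{103} + \frac{-13 - 8}{54} \right)} - R{\left(-103 \right)} = 1 - 95 = -94$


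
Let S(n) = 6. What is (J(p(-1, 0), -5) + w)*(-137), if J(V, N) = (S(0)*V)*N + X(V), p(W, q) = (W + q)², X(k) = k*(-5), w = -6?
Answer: 5617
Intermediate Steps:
X(k) = -5*k
J(V, N) = -5*V + 6*N*V (J(V, N) = (6*V)*N - 5*V = 6*N*V - 5*V = -5*V + 6*N*V)
(J(p(-1, 0), -5) + w)*(-137) = ((-1 + 0)²*(-5 + 6*(-5)) - 6)*(-137) = ((-1)²*(-5 - 30) - 6)*(-137) = (1*(-35) - 6)*(-137) = (-35 - 6)*(-137) = -41*(-137) = 5617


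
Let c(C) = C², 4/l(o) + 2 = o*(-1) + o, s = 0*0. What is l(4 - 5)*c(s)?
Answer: 0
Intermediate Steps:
s = 0
l(o) = -2 (l(o) = 4/(-2 + (o*(-1) + o)) = 4/(-2 + (-o + o)) = 4/(-2 + 0) = 4/(-2) = 4*(-½) = -2)
l(4 - 5)*c(s) = -2*0² = -2*0 = 0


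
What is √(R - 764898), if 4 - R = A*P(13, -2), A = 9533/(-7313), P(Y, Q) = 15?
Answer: I*√40905461685851/7313 ≈ 874.57*I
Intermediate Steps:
A = -9533/7313 (A = 9533*(-1/7313) = -9533/7313 ≈ -1.3036)
R = 172247/7313 (R = 4 - (-9533)*15/7313 = 4 - 1*(-142995/7313) = 4 + 142995/7313 = 172247/7313 ≈ 23.554)
√(R - 764898) = √(172247/7313 - 764898) = √(-5593526827/7313) = I*√40905461685851/7313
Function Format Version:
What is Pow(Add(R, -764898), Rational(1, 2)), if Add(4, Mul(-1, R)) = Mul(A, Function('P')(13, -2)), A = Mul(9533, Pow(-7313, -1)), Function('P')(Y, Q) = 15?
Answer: Mul(Rational(1, 7313), I, Pow(40905461685851, Rational(1, 2))) ≈ Mul(874.57, I)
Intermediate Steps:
A = Rational(-9533, 7313) (A = Mul(9533, Rational(-1, 7313)) = Rational(-9533, 7313) ≈ -1.3036)
R = Rational(172247, 7313) (R = Add(4, Mul(-1, Mul(Rational(-9533, 7313), 15))) = Add(4, Mul(-1, Rational(-142995, 7313))) = Add(4, Rational(142995, 7313)) = Rational(172247, 7313) ≈ 23.554)
Pow(Add(R, -764898), Rational(1, 2)) = Pow(Add(Rational(172247, 7313), -764898), Rational(1, 2)) = Pow(Rational(-5593526827, 7313), Rational(1, 2)) = Mul(Rational(1, 7313), I, Pow(40905461685851, Rational(1, 2)))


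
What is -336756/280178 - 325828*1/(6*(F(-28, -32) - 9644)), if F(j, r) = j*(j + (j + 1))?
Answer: 9364426705/1702921884 ≈ 5.4990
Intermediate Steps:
F(j, r) = j*(1 + 2*j) (F(j, r) = j*(j + (1 + j)) = j*(1 + 2*j))
-336756/280178 - 325828*1/(6*(F(-28, -32) - 9644)) = -336756/280178 - 325828*1/(6*(-28*(1 + 2*(-28)) - 9644)) = -336756*1/280178 - 325828*1/(6*(-28*(1 - 56) - 9644)) = -168378/140089 - 325828*1/(6*(-28*(-55) - 9644)) = -168378/140089 - 325828*1/(6*(1540 - 9644)) = -168378/140089 - 325828/((-8104*6)) = -168378/140089 - 325828/(-48624) = -168378/140089 - 325828*(-1/48624) = -168378/140089 + 81457/12156 = 9364426705/1702921884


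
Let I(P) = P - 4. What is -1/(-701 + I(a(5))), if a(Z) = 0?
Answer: 1/705 ≈ 0.0014184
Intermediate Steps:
I(P) = -4 + P
-1/(-701 + I(a(5))) = -1/(-701 + (-4 + 0)) = -1/(-701 - 4) = -1/(-705) = -1*(-1/705) = 1/705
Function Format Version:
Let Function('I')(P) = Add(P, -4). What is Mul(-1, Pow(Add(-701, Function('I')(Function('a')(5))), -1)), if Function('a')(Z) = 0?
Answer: Rational(1, 705) ≈ 0.0014184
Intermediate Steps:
Function('I')(P) = Add(-4, P)
Mul(-1, Pow(Add(-701, Function('I')(Function('a')(5))), -1)) = Mul(-1, Pow(Add(-701, Add(-4, 0)), -1)) = Mul(-1, Pow(Add(-701, -4), -1)) = Mul(-1, Pow(-705, -1)) = Mul(-1, Rational(-1, 705)) = Rational(1, 705)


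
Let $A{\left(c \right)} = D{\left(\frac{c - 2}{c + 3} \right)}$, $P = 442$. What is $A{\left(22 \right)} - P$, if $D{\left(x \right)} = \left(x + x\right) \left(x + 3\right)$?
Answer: $- \frac{10898}{25} \approx -435.92$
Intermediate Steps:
$D{\left(x \right)} = 2 x \left(3 + x\right)$
$A{\left(c \right)} = \frac{2 \left(-2 + c\right) \left(3 + \frac{-2 + c}{3 + c}\right)}{3 + c}$ ($A{\left(c \right)} = 2 \frac{c - 2}{c + 3} \left(3 + \frac{c - 2}{c + 3}\right) = 2 \frac{-2 + c}{3 + c} \left(3 + \frac{-2 + c}{3 + c}\right) = \frac{2 \left(-2 + c\right) \left(3 + \frac{-2 + c}{3 + c}\right)}{3 + c}$)
$A{\left(22 \right)} - P = \frac{2 \left(-2 + 22\right) \left(7 + 4 \cdot 22\right)}{\left(3 + 22\right)^{2}} - 442 = 2 \cdot \frac{1}{625} \cdot 20 \left(7 + 88\right) - 442 = 2 \cdot \frac{1}{625} \cdot 20 \cdot 95 - 442 = \frac{152}{25} - 442 = - \frac{10898}{25}$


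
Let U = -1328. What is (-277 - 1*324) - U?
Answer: 727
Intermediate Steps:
(-277 - 1*324) - U = (-277 - 1*324) - 1*(-1328) = (-277 - 324) + 1328 = -601 + 1328 = 727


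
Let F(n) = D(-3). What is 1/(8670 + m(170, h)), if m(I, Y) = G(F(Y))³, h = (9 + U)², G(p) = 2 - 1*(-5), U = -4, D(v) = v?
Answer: 1/9013 ≈ 0.00011095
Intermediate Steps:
F(n) = -3
G(p) = 7 (G(p) = 2 + 5 = 7)
h = 25 (h = (9 - 4)² = 5² = 25)
m(I, Y) = 343 (m(I, Y) = 7³ = 343)
1/(8670 + m(170, h)) = 1/(8670 + 343) = 1/9013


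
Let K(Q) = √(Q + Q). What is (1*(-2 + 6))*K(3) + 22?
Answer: 22 + 4*√6 ≈ 31.798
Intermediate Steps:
K(Q) = √2*√Q (K(Q) = √(2*Q) = √2*√Q)
(1*(-2 + 6))*K(3) + 22 = (1*(-2 + 6))*(√2*√3) + 22 = (1*4)*√6 + 22 = 4*√6 + 22 = 22 + 4*√6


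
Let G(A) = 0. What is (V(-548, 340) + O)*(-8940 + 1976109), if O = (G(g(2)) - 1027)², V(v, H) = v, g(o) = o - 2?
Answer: 2073752183589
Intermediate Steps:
g(o) = -2 + o
O = 1054729 (O = (0 - 1027)² = (-1027)² = 1054729)
(V(-548, 340) + O)*(-8940 + 1976109) = (-548 + 1054729)*(-8940 + 1976109) = 1054181*1967169 = 2073752183589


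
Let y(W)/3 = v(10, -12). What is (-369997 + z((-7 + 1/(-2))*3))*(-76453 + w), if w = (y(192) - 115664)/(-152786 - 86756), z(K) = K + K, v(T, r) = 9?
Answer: 3388398529831669/119771 ≈ 2.8291e+10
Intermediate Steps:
y(W) = 27 (y(W) = 3*9 = 27)
z(K) = 2*K
w = 115637/239542 (w = (27 - 115664)/(-152786 - 86756) = -115637/(-239542) = -115637*(-1/239542) = 115637/239542 ≈ 0.48274)
(-369997 + z((-7 + 1/(-2))*3))*(-76453 + w) = (-369997 + 2*((-7 + 1/(-2))*3))*(-76453 + 115637/239542) = (-369997 + 2*((-7 - ½)*3))*(-18313588889/239542) = (-369997 + 2*(-15/2*3))*(-18313588889/239542) = (-369997 + 2*(-45/2))*(-18313588889/239542) = (-369997 - 45)*(-18313588889/239542) = -370042*(-18313588889/239542) = 3388398529831669/119771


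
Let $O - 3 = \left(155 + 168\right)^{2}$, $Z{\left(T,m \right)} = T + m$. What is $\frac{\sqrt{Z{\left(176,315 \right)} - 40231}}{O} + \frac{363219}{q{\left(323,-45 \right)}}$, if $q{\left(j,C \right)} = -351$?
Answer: $- \frac{121073}{117} + \frac{i \sqrt{9935}}{52166} \approx -1034.8 + 0.0019107 i$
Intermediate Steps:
$O = 104332$ ($O = 3 + \left(155 + 168\right)^{2} = 3 + 323^{2} = 3 + 104329 = 104332$)
$\frac{\sqrt{Z{\left(176,315 \right)} - 40231}}{O} + \frac{363219}{q{\left(323,-45 \right)}} = \frac{\sqrt{\left(176 + 315\right) - 40231}}{104332} + \frac{363219}{-351} = \sqrt{491 - 40231} \cdot \frac{1}{104332} + 363219 \left(- \frac{1}{351}\right) = \sqrt{-39740} \cdot \frac{1}{104332} - \frac{121073}{117} = 2 i \sqrt{9935} \cdot \frac{1}{104332} - \frac{121073}{117} = \frac{i \sqrt{9935}}{52166} - \frac{121073}{117} = - \frac{121073}{117} + \frac{i \sqrt{9935}}{52166}$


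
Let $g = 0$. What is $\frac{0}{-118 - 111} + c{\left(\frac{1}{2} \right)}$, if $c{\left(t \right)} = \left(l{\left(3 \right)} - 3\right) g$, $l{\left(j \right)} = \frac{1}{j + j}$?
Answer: $0$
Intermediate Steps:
$l{\left(j \right)} = \frac{1}{2 j}$
$c{\left(t \right)} = 0$ ($c{\left(t \right)} = \left(\frac{1}{2 \cdot 3} - 3\right) 0 = \left(\frac{1}{2} \cdot \frac{1}{3} - 3\right) 0 = \left(\frac{1}{6} - 3\right) 0 = \left(- \frac{17}{6}\right) 0 = 0$)
$\frac{0}{-118 - 111} + c{\left(\frac{1}{2} \right)} = \frac{0}{-118 - 111} + 0 = \frac{0}{-229} + 0 = 0 \left(- \frac{1}{229}\right) + 0 = 0 + 0 = 0$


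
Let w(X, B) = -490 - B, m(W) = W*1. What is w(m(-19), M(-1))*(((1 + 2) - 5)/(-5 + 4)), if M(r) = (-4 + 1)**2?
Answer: -998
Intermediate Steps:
m(W) = W
M(r) = 9 (M(r) = (-3)**2 = 9)
w(m(-19), M(-1))*(((1 + 2) - 5)/(-5 + 4)) = (-490 - 1*9)*(((1 + 2) - 5)/(-5 + 4)) = (-490 - 9)*((3 - 5)/(-1)) = -(-998)*(-1) = -499*2 = -998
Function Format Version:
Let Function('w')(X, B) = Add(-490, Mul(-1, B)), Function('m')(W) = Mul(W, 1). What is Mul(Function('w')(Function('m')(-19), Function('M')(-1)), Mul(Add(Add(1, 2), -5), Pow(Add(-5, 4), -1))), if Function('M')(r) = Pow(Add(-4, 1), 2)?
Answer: -998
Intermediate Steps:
Function('m')(W) = W
Function('M')(r) = 9 (Function('M')(r) = Pow(-3, 2) = 9)
Mul(Function('w')(Function('m')(-19), Function('M')(-1)), Mul(Add(Add(1, 2), -5), Pow(Add(-5, 4), -1))) = Mul(Add(-490, Mul(-1, 9)), Mul(Add(Add(1, 2), -5), Pow(Add(-5, 4), -1))) = Mul(Add(-490, -9), Mul(Add(3, -5), Pow(-1, -1))) = Mul(-499, Mul(-2, -1)) = Mul(-499, 2) = -998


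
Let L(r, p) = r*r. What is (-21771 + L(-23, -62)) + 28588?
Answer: 7346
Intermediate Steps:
L(r, p) = r²
(-21771 + L(-23, -62)) + 28588 = (-21771 + (-23)²) + 28588 = (-21771 + 529) + 28588 = -21242 + 28588 = 7346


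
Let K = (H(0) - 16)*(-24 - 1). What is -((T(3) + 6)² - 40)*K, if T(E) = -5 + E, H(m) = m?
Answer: 9600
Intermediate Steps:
K = 400 (K = (0 - 16)*(-24 - 1) = -16*(-25) = 400)
-((T(3) + 6)² - 40)*K = -(((-5 + 3) + 6)² - 40)*400 = -((-2 + 6)² - 40)*400 = -(4² - 40)*400 = -(16 - 40)*400 = -(-24)*400 = -1*(-9600) = 9600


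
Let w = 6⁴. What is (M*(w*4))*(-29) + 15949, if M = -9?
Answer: 1368973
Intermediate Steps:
w = 1296
(M*(w*4))*(-29) + 15949 = -11664*4*(-29) + 15949 = -9*5184*(-29) + 15949 = -46656*(-29) + 15949 = 1353024 + 15949 = 1368973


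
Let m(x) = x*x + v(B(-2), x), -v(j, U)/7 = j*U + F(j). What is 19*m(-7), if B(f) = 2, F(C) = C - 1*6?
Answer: 3325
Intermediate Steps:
F(C) = -6 + C (F(C) = C - 6 = -6 + C)
v(j, U) = 42 - 7*j - 7*U*j (v(j, U) = -7*(j*U + (-6 + j)) = -7*(U*j + (-6 + j)) = -7*(-6 + j + U*j) = 42 - 7*j - 7*U*j)
m(x) = 28 + x² - 14*x (m(x) = x*x + (42 - 7*2 - 7*x*2) = x² + (42 - 14 - 14*x) = x² + (28 - 14*x) = 28 + x² - 14*x)
19*m(-7) = 19*(28 + (-7)² - 14*(-7)) = 19*(28 + 49 + 98) = 19*175 = 3325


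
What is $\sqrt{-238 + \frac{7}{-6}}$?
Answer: $\frac{i \sqrt{8610}}{6} \approx 15.465 i$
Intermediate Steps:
$\sqrt{-238 + \frac{7}{-6}} = \sqrt{-238 + 7 \left(- \frac{1}{6}\right)} = \sqrt{-238 - \frac{7}{6}} = \sqrt{- \frac{1435}{6}} = \frac{i \sqrt{8610}}{6}$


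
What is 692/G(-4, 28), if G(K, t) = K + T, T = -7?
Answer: -692/11 ≈ -62.909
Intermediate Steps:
G(K, t) = -7 + K (G(K, t) = K - 7 = -7 + K)
692/G(-4, 28) = 692/(-7 - 4) = 692/(-11) = 692*(-1/11) = -692/11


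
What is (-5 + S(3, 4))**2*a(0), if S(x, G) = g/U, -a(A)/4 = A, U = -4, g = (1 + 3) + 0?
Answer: 0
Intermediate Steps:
g = 4 (g = 4 + 0 = 4)
a(A) = -4*A
S(x, G) = -1 (S(x, G) = 4/(-4) = 4*(-1/4) = -1)
(-5 + S(3, 4))**2*a(0) = (-5 - 1)**2*(-4*0) = (-6)**2*0 = 36*0 = 0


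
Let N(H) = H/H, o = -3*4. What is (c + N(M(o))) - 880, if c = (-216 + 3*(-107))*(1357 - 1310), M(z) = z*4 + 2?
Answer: -26118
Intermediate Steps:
o = -12
M(z) = 2 + 4*z (M(z) = 4*z + 2 = 2 + 4*z)
N(H) = 1
c = -25239 (c = (-216 - 321)*47 = -537*47 = -25239)
(c + N(M(o))) - 880 = (-25239 + 1) - 880 = -25238 - 880 = -26118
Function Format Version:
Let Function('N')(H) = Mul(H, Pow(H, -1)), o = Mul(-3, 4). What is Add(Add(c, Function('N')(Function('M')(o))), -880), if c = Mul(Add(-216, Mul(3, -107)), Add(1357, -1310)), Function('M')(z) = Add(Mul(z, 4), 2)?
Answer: -26118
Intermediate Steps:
o = -12
Function('M')(z) = Add(2, Mul(4, z)) (Function('M')(z) = Add(Mul(4, z), 2) = Add(2, Mul(4, z)))
Function('N')(H) = 1
c = -25239 (c = Mul(Add(-216, -321), 47) = Mul(-537, 47) = -25239)
Add(Add(c, Function('N')(Function('M')(o))), -880) = Add(Add(-25239, 1), -880) = Add(-25238, -880) = -26118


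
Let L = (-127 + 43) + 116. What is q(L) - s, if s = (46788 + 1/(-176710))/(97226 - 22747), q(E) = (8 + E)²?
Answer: 21049626636521/13161184090 ≈ 1599.4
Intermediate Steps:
L = 32 (L = -84 + 116 = 32)
s = 8267907479/13161184090 (s = (46788 - 1/176710)/74479 = (8267907479/176710)*(1/74479) = 8267907479/13161184090 ≈ 0.62820)
q(L) - s = (8 + 32)² - 1*8267907479/13161184090 = 40² - 8267907479/13161184090 = 1600 - 8267907479/13161184090 = 21049626636521/13161184090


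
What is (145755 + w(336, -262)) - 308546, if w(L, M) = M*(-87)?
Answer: -139997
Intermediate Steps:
w(L, M) = -87*M
(145755 + w(336, -262)) - 308546 = (145755 - 87*(-262)) - 308546 = (145755 + 22794) - 308546 = 168549 - 308546 = -139997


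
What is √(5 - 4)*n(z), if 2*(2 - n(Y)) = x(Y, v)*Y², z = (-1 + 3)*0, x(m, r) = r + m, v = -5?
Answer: 2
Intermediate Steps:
x(m, r) = m + r
z = 0 (z = 2*0 = 0)
n(Y) = 2 - Y²*(-5 + Y)/2 (n(Y) = 2 - (Y - 5)*Y²/2 = 2 - (-5 + Y)*Y²/2 = 2 - Y²*(-5 + Y)/2)
√(5 - 4)*n(z) = √(5 - 4)*(2 + (½)*0²*(5 - 1*0)) = √1*(2 + (½)*0*(5 + 0)) = 1*(2 + (½)*0*5) = 1*(2 + 0) = 1*2 = 2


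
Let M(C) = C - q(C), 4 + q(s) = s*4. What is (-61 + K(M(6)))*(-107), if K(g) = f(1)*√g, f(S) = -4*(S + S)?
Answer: 6527 + 856*I*√14 ≈ 6527.0 + 3202.9*I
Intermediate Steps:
q(s) = -4 + 4*s (q(s) = -4 + s*4 = -4 + 4*s)
M(C) = 4 - 3*C (M(C) = C - (-4 + 4*C) = C + (4 - 4*C) = 4 - 3*C)
f(S) = -8*S
K(g) = -8*√g (K(g) = (-8*1)*√g = -8*√g)
(-61 + K(M(6)))*(-107) = (-61 - 8*√(4 - 3*6))*(-107) = (-61 - 8*√(4 - 18))*(-107) = (-61 - 8*I*√14)*(-107) = 6527 + 856*I*√14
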